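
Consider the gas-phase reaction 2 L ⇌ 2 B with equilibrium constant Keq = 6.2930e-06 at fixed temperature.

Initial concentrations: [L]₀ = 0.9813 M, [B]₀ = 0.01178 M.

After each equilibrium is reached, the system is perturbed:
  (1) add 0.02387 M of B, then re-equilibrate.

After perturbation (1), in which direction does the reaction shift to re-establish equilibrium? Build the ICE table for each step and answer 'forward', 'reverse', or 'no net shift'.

Q₀ = 1.4411e-04 vs Keq = 6.2930e-06 ⇒ Q>K, reverse
Step 1:
                    L           B
  init         0.9813     0.01178
  Δ          0.009295   -0.009295
  eq           0.9906    0.002485
  solve Keq expr → x = -0.004648; check Q = 6.2930e-06
Then add 0.02387 M of B.
Step 2:
                    L           B
  init         0.9906     0.02635
  Δ           0.02381    -0.02381
  eq            1.014    0.002545
  solve Keq expr → x = -0.01191; check Q = 6.2930e-06

Direction: reverse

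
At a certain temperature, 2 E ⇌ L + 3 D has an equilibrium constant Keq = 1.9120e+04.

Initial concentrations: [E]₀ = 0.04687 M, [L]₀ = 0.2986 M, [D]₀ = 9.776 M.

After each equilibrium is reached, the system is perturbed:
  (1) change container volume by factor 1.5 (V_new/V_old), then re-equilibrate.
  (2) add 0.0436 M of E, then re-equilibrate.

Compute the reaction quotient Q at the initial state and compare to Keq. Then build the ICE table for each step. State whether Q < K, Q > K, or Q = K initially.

Q₀ = 1.2699e+05; Q > K (proceeds reverse)

Q₀ = 1.2699e+05 vs Keq = 1.9120e+04 ⇒ Q>K, reverse
Step 1:
                   E          L          D
  I          0.04687     0.2986      9.776
  C          0.06541    -0.0327   -0.09811
  E           0.1123     0.2659      9.678
  solve Keq expr → x = -0.0327; check Q = 1.9120e+04
Then change container volume by factor 1.5 (V_new/V_old).
Step 2:
                   E          L          D
  I          0.07485     0.1773      6.452
  C         -0.02295    0.01147    0.03442
  E           0.0519     0.1887      6.486
  solve Keq expr → x = 0.01147; check Q = 1.9120e+04
Then add 0.0436 M of E.
Step 3:
                   E          L          D
  I           0.0955     0.1887      6.486
  C         -0.04015    0.02007    0.06022
  E          0.05535     0.2088      6.547
  solve Keq expr → x = 0.02007; check Q = 1.9120e+04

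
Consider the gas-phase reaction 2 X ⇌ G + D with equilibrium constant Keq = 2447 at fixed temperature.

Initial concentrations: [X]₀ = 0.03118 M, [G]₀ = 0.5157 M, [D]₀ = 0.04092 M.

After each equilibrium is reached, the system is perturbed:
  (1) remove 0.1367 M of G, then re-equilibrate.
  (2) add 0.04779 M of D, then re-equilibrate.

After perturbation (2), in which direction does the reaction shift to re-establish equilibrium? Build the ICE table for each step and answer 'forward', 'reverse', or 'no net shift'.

Direction: reverse

Q₀ = 21.71 vs Keq = 2447 ⇒ Q<K, forward
Step 1:
                   X          G          D
  I          0.03118     0.5157    0.04092
  C         -0.02774    0.01387    0.01387
  E         0.003443     0.5296    0.05479
  solve Keq expr → x = 0.01387; check Q = 2447
Then remove 0.1367 M of G.
Step 2:
                   X          G          D
  I         0.003443     0.3929    0.05479
  C       -4.7030e-04 2.3515e-04 2.3515e-04
  E         0.002973     0.3931    0.05502
  solve Keq expr → x = 2.3515e-04; check Q = 2447
Then add 0.04779 M of D.
Step 3:
                   X          G          D
  I         0.002973     0.3931     0.1028
  C         0.001078 -5.3876e-04 -5.3876e-04
  E         0.004051     0.3926     0.1023
  solve Keq expr → x = -5.3876e-04; check Q = 2447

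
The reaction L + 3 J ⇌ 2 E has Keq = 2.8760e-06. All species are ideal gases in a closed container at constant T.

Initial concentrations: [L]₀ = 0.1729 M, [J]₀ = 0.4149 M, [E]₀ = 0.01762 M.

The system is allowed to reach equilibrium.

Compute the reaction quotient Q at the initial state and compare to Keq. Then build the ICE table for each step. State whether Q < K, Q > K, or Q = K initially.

Q₀ = 0.02514 vs Keq = 2.8760e-06 ⇒ Q>K, reverse
Step 1:
                  L         J         E
  init       0.1729    0.4149   0.01762
  Δ        0.008704   0.02611  -0.01741
  eq         0.1816     0.441 2.1166e-04
  solve Keq expr → x = -0.008704; check Q = 2.8760e-06

Q₀ = 0.02514; Q > K (proceeds reverse)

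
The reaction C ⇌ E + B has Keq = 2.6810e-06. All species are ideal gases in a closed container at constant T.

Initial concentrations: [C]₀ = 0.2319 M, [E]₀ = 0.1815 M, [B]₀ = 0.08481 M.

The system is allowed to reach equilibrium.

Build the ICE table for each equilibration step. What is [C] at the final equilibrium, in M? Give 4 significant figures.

Q₀ = 0.06638 vs Keq = 2.6810e-06 ⇒ Q>K, reverse
Step 1:
                  C         E         B
  init       0.2319    0.1815   0.08481
  Δ          0.0848   -0.0848   -0.0848
  eq         0.3167    0.0967 8.7806e-06
  solve Keq expr → x = -0.0848; check Q = 2.6810e-06

[C]_eq = 0.3167 M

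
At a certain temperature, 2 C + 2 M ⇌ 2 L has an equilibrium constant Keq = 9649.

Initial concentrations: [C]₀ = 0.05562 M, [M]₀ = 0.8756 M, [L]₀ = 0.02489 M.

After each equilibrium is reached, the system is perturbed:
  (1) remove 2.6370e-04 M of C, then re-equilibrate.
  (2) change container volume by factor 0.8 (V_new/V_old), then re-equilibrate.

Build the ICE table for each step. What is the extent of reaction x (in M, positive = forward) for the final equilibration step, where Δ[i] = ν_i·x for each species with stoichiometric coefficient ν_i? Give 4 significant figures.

Q₀ = 0.2612 vs Keq = 9649 ⇒ Q<K, forward
Step 1:
                   C          M          L
  I          0.05562     0.8756    0.02489
  C         -0.05463   -0.05463    0.05463
  E       9.8612e-04      0.821    0.07952
  solve Keq expr → x = 0.02732; check Q = 9649
Then remove 2.6370e-04 M of C.
Step 2:
                   C          M          L
  I       7.2242e-04      0.821    0.07952
  C       2.6016e-04 2.6016e-04 -2.6016e-04
  E       9.8259e-04     0.8212    0.07926
  solve Keq expr → x = -1.3008e-04; check Q = 9649
Then change container volume by factor 0.8 (V_new/V_old).
Step 3:
                   C          M          L
  I         0.001228      1.027    0.09908
  C       -2.4300e-04 -2.4300e-04 2.4300e-04
  E       9.8523e-04      1.026    0.09932
  solve Keq expr → x = 1.2150e-04; check Q = 9649

x = 1.2150e-04 M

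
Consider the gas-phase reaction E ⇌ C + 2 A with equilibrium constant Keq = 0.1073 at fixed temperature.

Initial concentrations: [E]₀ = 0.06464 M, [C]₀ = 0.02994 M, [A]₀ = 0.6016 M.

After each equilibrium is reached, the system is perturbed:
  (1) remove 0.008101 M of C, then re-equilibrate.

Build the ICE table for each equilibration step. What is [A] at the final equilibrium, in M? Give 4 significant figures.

Q₀ = 0.1676 vs Keq = 0.1073 ⇒ Q>K, reverse
Step 1:
                   E          C          A
  Initial    0.06464    0.02994     0.6016
  Change    0.007462  -0.007462   -0.01492
  Equil       0.0721    0.02248     0.5867
  solve Keq expr → x = -0.007462; check Q = 0.1073
Then remove 0.008101 M of C.
Step 2:
                   E          C          A
  Initial     0.0721    0.01438     0.5867
  Change    -0.00559    0.00559    0.01118
  Equil      0.06651    0.01997     0.5979
  solve Keq expr → x = 0.00559; check Q = 0.1073

[A]_eq = 0.5979 M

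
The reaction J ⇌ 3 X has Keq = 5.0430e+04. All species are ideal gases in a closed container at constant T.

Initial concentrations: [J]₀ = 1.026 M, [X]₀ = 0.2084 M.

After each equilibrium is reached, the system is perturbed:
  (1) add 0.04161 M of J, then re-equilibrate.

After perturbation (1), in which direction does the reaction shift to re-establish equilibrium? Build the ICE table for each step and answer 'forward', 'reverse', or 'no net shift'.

Q₀ = 0.008822 vs Keq = 5.0430e+04 ⇒ Q<K, forward
Step 1:
                  J         X
  Initial     1.026    0.2084
  Change     -1.025     3.076
  Equil   7.0248e-04     3.284
  solve Keq expr → x = 1.025; check Q = 5.0430e+04
Then add 0.04161 M of J.
Step 2:
                  J         X
  Initial   0.04231     3.284
  Change   -0.04153    0.1246
  Equil   7.8550e-04     3.409
  solve Keq expr → x = 0.04153; check Q = 5.0430e+04

Direction: forward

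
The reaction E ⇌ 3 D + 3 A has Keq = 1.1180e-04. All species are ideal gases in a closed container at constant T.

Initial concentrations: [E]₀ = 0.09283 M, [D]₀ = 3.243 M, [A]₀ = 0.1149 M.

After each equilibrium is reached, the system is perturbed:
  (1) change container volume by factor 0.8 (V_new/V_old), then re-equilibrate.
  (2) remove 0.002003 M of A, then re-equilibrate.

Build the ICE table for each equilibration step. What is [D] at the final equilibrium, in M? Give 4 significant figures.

[D]_eq = 3.919 M

Q₀ = 0.5573 vs Keq = 1.1180e-04 ⇒ Q>K, reverse
Step 1:
                  E         D         A
  I         0.09283     3.243    0.1149
  C         0.03572   -0.1071   -0.1071
  E          0.1285     3.136  0.007753
  solve Keq expr → x = -0.03572; check Q = 1.1180e-04
Then change container volume by factor 0.8 (V_new/V_old).
Step 2:
                  E         D         A
  I          0.1607      3.92  0.009691
  C       9.9702e-04 -0.002991 -0.002991
  E          0.1617     3.917    0.0067
  solve Keq expr → x = -9.9702e-04; check Q = 1.1180e-04
Then remove 0.002003 M of A.
Step 3:
                  E         D         A
  I          0.1617     3.917  0.004697
  C       -6.6347e-04   0.00199   0.00199
  E           0.161     3.919  0.006688
  solve Keq expr → x = 6.6347e-04; check Q = 1.1180e-04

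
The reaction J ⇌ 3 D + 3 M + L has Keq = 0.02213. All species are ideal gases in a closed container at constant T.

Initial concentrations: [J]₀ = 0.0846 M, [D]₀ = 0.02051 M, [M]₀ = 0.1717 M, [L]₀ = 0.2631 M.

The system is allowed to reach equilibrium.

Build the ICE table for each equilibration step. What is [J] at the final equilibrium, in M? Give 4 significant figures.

Q₀ = 1.3582e-07 vs Keq = 0.02213 ⇒ Q<K, forward
Step 1:
                    J           D           M           L
  init         0.0846     0.02051      0.1717      0.2631
  Δ          -0.07253      0.2176      0.2176     0.07253
  eq          0.01207      0.2381      0.3893      0.3356
  solve Keq expr → x = 0.07253; check Q = 0.02213

[J]_eq = 0.01207 M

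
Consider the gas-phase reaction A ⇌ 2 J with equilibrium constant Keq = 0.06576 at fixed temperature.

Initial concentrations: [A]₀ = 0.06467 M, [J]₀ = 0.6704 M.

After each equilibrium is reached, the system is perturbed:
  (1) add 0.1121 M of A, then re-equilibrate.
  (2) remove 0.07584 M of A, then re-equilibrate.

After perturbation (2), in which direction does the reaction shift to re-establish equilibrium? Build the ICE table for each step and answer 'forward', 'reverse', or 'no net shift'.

Direction: reverse

Q₀ = 6.95 vs Keq = 0.06576 ⇒ Q>K, reverse
Step 1:
                   A          J
  init       0.06467     0.6704
  Δ           0.2619    -0.5239
  eq          0.3266     0.1465
  solve Keq expr → x = -0.2619; check Q = 0.06576
Then add 0.1121 M of A.
Step 2:
                   A          J
  init        0.4387     0.1465
  Δ         -0.01062    0.02123
  eq          0.4281     0.1678
  solve Keq expr → x = 0.01062; check Q = 0.06576
Then remove 0.07584 M of A.
Step 3:
                   A          J
  init        0.3522     0.1678
  Δ         0.007037   -0.01407
  eq          0.3593     0.1537
  solve Keq expr → x = -0.007037; check Q = 0.06576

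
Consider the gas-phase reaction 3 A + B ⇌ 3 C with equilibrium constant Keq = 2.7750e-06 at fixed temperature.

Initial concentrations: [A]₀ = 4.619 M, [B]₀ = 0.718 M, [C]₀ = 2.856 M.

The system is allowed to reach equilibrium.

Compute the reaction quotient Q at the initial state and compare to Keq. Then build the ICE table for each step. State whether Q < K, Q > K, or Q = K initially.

Q₀ = 0.3292 vs Keq = 2.7750e-06 ⇒ Q>K, reverse
Step 1:
                    A           B           C
  init          4.619       0.718       2.856
  Δ             2.734      0.9115      -2.734
  eq            7.353       1.629      0.1216
  solve Keq expr → x = -0.9115; check Q = 2.7750e-06

Q₀ = 0.3292; Q > K (proceeds reverse)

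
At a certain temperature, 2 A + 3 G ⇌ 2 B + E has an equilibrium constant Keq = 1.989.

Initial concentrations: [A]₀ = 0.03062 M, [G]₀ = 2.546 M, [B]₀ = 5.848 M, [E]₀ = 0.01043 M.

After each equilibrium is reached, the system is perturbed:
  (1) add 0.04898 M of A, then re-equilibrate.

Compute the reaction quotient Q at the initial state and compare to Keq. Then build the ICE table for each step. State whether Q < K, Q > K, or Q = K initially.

Q₀ = 23.05 vs Keq = 1.989 ⇒ Q>K, reverse
Step 1:
                  A         G         B         E
  init      0.03062     2.546     5.848   0.01043
  Δ         0.01646   0.02468  -0.01646 -0.008228
  eq        0.04708     2.571     5.832  0.002202
  solve Keq expr → x = -0.008228; check Q = 1.989
Then add 0.04898 M of A.
Step 2:
                  A         G         B         E
  init      0.09606     2.571     5.832  0.002202
  Δ        -0.01001  -0.01501   0.01001  0.005003
  eq        0.08605     2.556     5.842  0.007205
  solve Keq expr → x = 0.005003; check Q = 1.989

Q₀ = 23.05; Q > K (proceeds reverse)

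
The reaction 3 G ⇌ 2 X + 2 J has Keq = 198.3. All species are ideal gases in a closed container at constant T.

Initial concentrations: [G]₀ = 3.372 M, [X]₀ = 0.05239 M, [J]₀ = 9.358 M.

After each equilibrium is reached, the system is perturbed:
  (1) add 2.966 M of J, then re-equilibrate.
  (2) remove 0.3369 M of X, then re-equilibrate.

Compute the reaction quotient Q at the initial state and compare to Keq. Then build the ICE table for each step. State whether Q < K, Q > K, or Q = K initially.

Q₀ = 0.006269; Q < K (proceeds forward)

Q₀ = 0.006269 vs Keq = 198.3 ⇒ Q<K, forward
Step 1:
                  G         X         J
  init        3.372   0.05239     9.358
  Δ          -2.246     1.497     1.497
  eq          1.126      1.55     10.86
  solve Keq expr → x = 0.7487; check Q = 198.3
Then add 2.966 M of J.
Step 2:
                  G         X         J
  init        1.126      1.55     13.82
  Δ          0.1381   -0.0921   -0.0921
  eq          1.264     1.458     13.73
  solve Keq expr → x = -0.04605; check Q = 198.3
Then remove 0.3369 M of X.
Step 3:
                  G         X         J
  init        1.264     1.121     13.73
  Δ           -0.14   0.09333   0.09333
  eq          1.124     1.214     13.82
  solve Keq expr → x = 0.04666; check Q = 198.3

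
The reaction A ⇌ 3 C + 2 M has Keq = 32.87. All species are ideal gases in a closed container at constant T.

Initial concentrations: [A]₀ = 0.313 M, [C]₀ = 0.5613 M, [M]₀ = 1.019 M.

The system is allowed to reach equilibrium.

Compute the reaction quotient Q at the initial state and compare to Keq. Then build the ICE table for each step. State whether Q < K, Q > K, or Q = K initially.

Q₀ = 0.5867; Q < K (proceeds forward)

Q₀ = 0.5867 vs Keq = 32.87 ⇒ Q<K, forward
Step 1:
                   A          C          M
  I            0.313     0.5613      1.019
  C          -0.2083      0.625     0.4166
  E           0.1047      1.186      1.436
  solve Keq expr → x = 0.2083; check Q = 32.87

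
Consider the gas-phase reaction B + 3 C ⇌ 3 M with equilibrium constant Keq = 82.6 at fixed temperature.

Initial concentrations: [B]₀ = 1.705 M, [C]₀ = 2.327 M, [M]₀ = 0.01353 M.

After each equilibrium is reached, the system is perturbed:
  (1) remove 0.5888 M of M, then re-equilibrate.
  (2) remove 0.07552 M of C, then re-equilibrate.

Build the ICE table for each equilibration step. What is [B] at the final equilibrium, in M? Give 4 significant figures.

[B]_eq = 1.057 M

Q₀ = 1.1529e-07 vs Keq = 82.6 ⇒ Q<K, forward
Step 1:
                    B           C           M
  init          1.705       2.327     0.01353
  Δ           -0.6327      -1.898       1.898
  eq            1.072      0.4289       1.912
  solve Keq expr → x = 0.6327; check Q = 82.6
Then remove 0.5888 M of M.
Step 2:
                    B           C           M
  init          1.072      0.4289       1.323
  Δ          -0.03499      -0.105       0.105
  eq            1.037      0.3239       1.428
  solve Keq expr → x = 0.03499; check Q = 82.6
Then remove 0.07552 M of C.
Step 3:
                    B           C           M
  init          1.037      0.2484       1.428
  Δ           0.01998     0.05995    -0.05995
  eq            1.057      0.3083       1.368
  solve Keq expr → x = -0.01998; check Q = 82.6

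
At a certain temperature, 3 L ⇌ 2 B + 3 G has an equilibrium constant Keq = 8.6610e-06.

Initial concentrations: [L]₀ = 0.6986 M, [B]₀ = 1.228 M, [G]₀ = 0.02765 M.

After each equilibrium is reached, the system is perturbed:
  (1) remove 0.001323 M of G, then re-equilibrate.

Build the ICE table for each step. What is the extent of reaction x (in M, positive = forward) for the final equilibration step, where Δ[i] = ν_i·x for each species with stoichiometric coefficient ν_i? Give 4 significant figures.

Q₀ = 9.3497e-05 vs Keq = 8.6610e-06 ⇒ Q>K, reverse
Step 1:
                    L           B           G
  init         0.6986       1.228     0.02765
  Δ           0.01481    -0.00987    -0.01481
  eq           0.7134       1.218     0.01284
  solve Keq expr → x = -0.004935; check Q = 8.6610e-06
Then remove 0.001323 M of G.
Step 2:
                    L           B           G
  init         0.7134       1.218     0.01152
  Δ         -0.001294  8.6244e-04    0.001294
  eq           0.7121       1.219     0.01282
  solve Keq expr → x = 4.3122e-04; check Q = 8.6610e-06

x = 4.3122e-04 M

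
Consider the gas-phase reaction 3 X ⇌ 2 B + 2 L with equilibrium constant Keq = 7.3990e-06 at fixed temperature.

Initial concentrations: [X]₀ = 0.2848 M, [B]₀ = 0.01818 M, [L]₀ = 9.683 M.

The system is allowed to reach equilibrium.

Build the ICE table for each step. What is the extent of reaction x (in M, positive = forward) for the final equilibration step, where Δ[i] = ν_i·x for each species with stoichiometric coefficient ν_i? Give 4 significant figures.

Q₀ = 1.341 vs Keq = 7.3990e-06 ⇒ Q>K, reverse
Step 1:
                   X          B          L
  Initial     0.2848    0.01818      9.683
  Change      0.0272   -0.01813   -0.01813
  Equil        0.312 4.9047e-05      9.665
  solve Keq expr → x = -0.009065; check Q = 7.3990e-06

x = -0.009065 M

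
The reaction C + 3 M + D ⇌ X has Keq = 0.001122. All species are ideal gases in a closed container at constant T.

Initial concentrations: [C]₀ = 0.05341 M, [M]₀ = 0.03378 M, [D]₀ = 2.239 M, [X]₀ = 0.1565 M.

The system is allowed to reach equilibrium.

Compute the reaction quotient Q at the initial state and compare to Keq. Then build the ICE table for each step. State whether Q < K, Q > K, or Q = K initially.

Q₀ = 3.3951e+04; Q > K (proceeds reverse)

Q₀ = 3.3951e+04 vs Keq = 0.001122 ⇒ Q>K, reverse
Step 1:
                   C          M          D          X
  I          0.05341    0.03378      2.239     0.1565
  C           0.1564     0.4693     0.1564    -0.1564
  E           0.2098     0.5031      2.395 7.1801e-05
  solve Keq expr → x = -0.1564; check Q = 0.001122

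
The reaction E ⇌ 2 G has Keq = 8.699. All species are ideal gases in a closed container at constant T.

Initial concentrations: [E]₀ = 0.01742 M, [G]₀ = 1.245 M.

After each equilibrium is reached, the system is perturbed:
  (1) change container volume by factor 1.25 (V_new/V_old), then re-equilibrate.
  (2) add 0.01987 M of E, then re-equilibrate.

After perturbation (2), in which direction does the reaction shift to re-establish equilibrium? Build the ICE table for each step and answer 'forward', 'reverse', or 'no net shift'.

Direction: forward

Q₀ = 88.98 vs Keq = 8.699 ⇒ Q>K, reverse
Step 1:
                   E          G
  init       0.01742      1.245
  Δ           0.1055     -0.211
  eq          0.1229      1.034
  solve Keq expr → x = -0.1055; check Q = 8.699
Then change container volume by factor 1.25 (V_new/V_old).
Step 2:
                   E          G
  init       0.09833     0.8272
  Δ         -0.01418    0.02836
  eq         0.08415     0.8556
  solve Keq expr → x = 0.01418; check Q = 8.699
Then add 0.01987 M of E.
Step 3:
                   E          G
  init         0.104     0.8556
  Δ         -0.01419    0.02839
  eq         0.08983      0.884
  solve Keq expr → x = 0.01419; check Q = 8.699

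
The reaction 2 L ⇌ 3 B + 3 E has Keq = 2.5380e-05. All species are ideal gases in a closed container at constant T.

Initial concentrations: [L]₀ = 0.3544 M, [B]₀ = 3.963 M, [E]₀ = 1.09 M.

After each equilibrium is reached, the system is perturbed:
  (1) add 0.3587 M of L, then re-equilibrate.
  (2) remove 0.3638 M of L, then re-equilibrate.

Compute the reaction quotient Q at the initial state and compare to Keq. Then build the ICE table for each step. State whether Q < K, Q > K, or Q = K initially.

Q₀ = 641.7 vs Keq = 2.5380e-05 ⇒ Q>K, reverse
Step 1:
                   L          B          E
  I           0.3544      3.963       1.09
  C           0.7195     -1.079     -1.079
  E            1.074      2.884    0.01069
  solve Keq expr → x = -0.3598; check Q = 2.5380e-05
Then add 0.3587 M of L.
Step 2:
                   L          B          E
  I            1.433      2.884    0.01069
  C        -0.001496   0.002245   0.002245
  E            1.431      2.886    0.01293
  solve Keq expr → x = 7.4823e-04; check Q = 2.5380e-05
Then remove 0.3638 M of L.
Step 3:
                   L          B          E
  I            1.067      2.886    0.01293
  C         0.001519  -0.002278  -0.002278
  E            1.069      2.884    0.01065
  solve Keq expr → x = -7.5943e-04; check Q = 2.5380e-05

Q₀ = 641.7; Q > K (proceeds reverse)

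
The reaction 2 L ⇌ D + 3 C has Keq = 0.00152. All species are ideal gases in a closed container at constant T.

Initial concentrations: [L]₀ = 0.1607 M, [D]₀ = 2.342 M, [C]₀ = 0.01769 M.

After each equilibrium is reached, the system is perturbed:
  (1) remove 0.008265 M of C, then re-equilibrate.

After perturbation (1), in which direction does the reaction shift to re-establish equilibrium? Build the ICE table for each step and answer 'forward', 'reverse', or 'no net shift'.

Q₀ = 5.0204e-04 vs Keq = 0.00152 ⇒ Q<K, forward
Step 1:
                    L           D           C
  I            0.1607       2.342     0.01769
  C         -0.004912    0.002456    0.007369
  E            0.1558       2.344     0.02506
  solve Keq expr → x = 0.002456; check Q = 0.00152
Then remove 0.008265 M of C.
Step 2:
                    L           D           C
  I            0.1558       2.344     0.01679
  C         -0.005135    0.002567    0.007702
  E            0.1507       2.347      0.0245
  solve Keq expr → x = 0.002567; check Q = 0.00152

Direction: forward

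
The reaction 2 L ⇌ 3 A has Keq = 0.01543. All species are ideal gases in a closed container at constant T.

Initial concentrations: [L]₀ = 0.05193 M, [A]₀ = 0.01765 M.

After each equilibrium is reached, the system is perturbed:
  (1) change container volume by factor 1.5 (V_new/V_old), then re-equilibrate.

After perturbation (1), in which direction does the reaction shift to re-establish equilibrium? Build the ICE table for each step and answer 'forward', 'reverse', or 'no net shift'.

Q₀ = 0.002039 vs Keq = 0.01543 ⇒ Q<K, forward
Step 1:
                    L           A
  Initial     0.05193     0.01765
  Change    -0.008682     0.01302
  Equil       0.04325     0.03067
  solve Keq expr → x = 0.004341; check Q = 0.01543
Then change container volume by factor 1.5 (V_new/V_old).
Step 2:
                    L           A
  Initial     0.02883     0.02045
  Change    -0.001446     0.00217
  Equil       0.02739     0.02262
  solve Keq expr → x = 7.2322e-04; check Q = 0.01543

Direction: forward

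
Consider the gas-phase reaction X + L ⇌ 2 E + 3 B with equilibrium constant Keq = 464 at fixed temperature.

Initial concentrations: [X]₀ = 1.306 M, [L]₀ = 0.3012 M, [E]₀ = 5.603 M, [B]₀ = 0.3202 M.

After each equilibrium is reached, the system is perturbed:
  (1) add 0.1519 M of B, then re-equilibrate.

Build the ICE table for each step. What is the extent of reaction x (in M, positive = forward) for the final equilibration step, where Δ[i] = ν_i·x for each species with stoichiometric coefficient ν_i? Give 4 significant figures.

x = -0.0196 M

Q₀ = 2.62 vs Keq = 464 ⇒ Q<K, forward
Step 1:
                   X          L          E          B
  Initial      1.306     0.3012      5.603     0.3202
  Change     -0.2274    -0.2274     0.4547     0.6821
  Equil        1.079    0.07383      6.058      1.002
  solve Keq expr → x = 0.2274; check Q = 464
Then add 0.1519 M of B.
Step 2:
                   X          L          E          B
  Initial      1.079    0.07383      6.058      1.154
  Change      0.0196     0.0196    -0.0392    -0.0588
  Equil        1.098    0.09343      6.019      1.095
  solve Keq expr → x = -0.0196; check Q = 464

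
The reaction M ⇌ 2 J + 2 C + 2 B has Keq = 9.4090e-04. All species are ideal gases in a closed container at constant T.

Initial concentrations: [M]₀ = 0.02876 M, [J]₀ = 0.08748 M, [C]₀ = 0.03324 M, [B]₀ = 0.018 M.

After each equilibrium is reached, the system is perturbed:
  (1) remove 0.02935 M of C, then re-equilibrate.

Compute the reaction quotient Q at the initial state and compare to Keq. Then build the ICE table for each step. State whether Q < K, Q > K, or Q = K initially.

Q₀ = 9.5257e-08 vs Keq = 9.4090e-04 ⇒ Q<K, forward
Step 1:
                  M         J         C         B
  init      0.02876   0.08748   0.03324     0.018
  Δ        -0.02783   0.05565   0.05565   0.05565
  eq      9.3338e-04    0.1431   0.08889   0.07365
  solve Keq expr → x = 0.02783; check Q = 9.4090e-04
Then remove 0.02935 M of C.
Step 2:
                  M         J         C         B
  init    9.3338e-04    0.1431   0.05954   0.07365
  Δ       -4.8344e-04 9.6688e-04 9.6688e-04 9.6688e-04
  eq      4.4994e-04    0.1441   0.06051   0.07462
  solve Keq expr → x = 4.8344e-04; check Q = 9.4090e-04

Q₀ = 9.5257e-08; Q < K (proceeds forward)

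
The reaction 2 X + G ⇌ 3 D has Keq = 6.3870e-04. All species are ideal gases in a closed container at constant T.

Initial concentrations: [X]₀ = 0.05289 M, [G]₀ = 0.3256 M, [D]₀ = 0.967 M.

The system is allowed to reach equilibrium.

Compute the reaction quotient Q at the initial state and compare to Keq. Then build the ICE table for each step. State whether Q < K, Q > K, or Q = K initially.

Q₀ = 992.8; Q > K (proceeds reverse)

Q₀ = 992.8 vs Keq = 6.3870e-04 ⇒ Q>K, reverse
Step 1:
                   X          G          D
  Initial    0.05289     0.3256      0.967
  Change      0.6074     0.3037     -0.911
  Equil       0.6603     0.6293    0.05596
  solve Keq expr → x = -0.3037; check Q = 6.3870e-04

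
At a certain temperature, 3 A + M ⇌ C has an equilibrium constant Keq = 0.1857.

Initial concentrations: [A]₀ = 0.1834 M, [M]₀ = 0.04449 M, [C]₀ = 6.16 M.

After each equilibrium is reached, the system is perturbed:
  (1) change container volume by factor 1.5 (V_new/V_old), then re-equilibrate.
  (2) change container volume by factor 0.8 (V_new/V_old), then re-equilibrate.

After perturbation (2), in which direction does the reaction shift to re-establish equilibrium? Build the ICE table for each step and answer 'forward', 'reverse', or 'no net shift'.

Q₀ = 2.2445e+04 vs Keq = 0.1857 ⇒ Q>K, reverse
Step 1:
                  A         M         C
  Initial    0.1834   0.04449      6.16
  Change      2.858    0.9526   -0.9526
  Equil       3.041    0.9971     5.207
  solve Keq expr → x = -0.9526; check Q = 0.1857
Then change container volume by factor 1.5 (V_new/V_old).
Step 2:
                  A         M         C
  Initial     2.027    0.6647     3.472
  Change     0.6723    0.2241   -0.2241
  Equil         2.7    0.8888     3.248
  solve Keq expr → x = -0.2241; check Q = 0.1857
Then change container volume by factor 0.8 (V_new/V_old).
Step 3:
                  A         M         C
  Initial     3.375     1.111     4.059
  Change    -0.4902   -0.1634    0.1634
  Equil       2.884    0.9476     4.223
  solve Keq expr → x = 0.1634; check Q = 0.1857

Direction: forward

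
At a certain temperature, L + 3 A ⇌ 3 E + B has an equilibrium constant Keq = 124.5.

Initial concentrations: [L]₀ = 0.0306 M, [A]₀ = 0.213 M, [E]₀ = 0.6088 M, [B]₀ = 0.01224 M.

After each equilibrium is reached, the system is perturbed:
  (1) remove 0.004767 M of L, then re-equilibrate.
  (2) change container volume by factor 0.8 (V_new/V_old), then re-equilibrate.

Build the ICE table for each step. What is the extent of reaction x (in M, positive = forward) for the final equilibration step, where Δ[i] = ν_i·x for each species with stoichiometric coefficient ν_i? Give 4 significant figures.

Q₀ = 9.34 vs Keq = 124.5 ⇒ Q<K, forward
Step 1:
                   L          A          E          B
  Initial     0.0306      0.213     0.6088    0.01224
  Change    -0.01612   -0.04835    0.04835    0.01612
  Equil      0.01448     0.1646     0.6572    0.02836
  solve Keq expr → x = 0.01612; check Q = 124.5
Then remove 0.004767 M of L.
Step 2:
                   L          A          E          B
  Initial   0.009715     0.1646     0.6572    0.02836
  Change    0.002021   0.006063  -0.006063  -0.002021
  Equil      0.01174     0.1707     0.6511    0.02634
  solve Keq expr → x = -0.002021; check Q = 124.5
Then change container volume by factor 0.8 (V_new/V_old).
Step 3:
                   L          A          E          B
  Initial    0.01467     0.2134     0.8139    0.03292
  Change           0          0          0          0
  Equil      0.01467     0.2134     0.8139    0.03292
  solve Keq expr → x = 0; check Q = 124.5

x = 0 M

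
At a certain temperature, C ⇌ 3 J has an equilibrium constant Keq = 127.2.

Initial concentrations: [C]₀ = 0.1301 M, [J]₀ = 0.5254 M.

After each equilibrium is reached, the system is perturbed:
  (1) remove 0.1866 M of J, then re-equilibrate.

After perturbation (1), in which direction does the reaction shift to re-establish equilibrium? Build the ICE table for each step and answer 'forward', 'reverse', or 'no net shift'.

Direction: forward

Q₀ = 1.115 vs Keq = 127.2 ⇒ Q<K, forward
Step 1:
                  C         J
  Initial    0.1301    0.5254
  Change    -0.1244    0.3732
  Equil    0.005704    0.8986
  solve Keq expr → x = 0.1244; check Q = 127.2
Then remove 0.1866 M of J.
Step 2:
                  C         J
  Initial  0.005704     0.712
  Change  -0.002766  0.008299
  Equil    0.002938    0.7203
  solve Keq expr → x = 0.002766; check Q = 127.2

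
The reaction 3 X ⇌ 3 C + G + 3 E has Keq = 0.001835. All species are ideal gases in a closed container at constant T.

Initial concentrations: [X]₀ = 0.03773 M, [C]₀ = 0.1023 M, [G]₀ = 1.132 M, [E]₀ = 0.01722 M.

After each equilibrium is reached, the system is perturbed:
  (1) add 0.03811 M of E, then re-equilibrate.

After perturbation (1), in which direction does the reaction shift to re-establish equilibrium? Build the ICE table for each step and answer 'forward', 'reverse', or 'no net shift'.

Q₀ = 1.1522e-04 vs Keq = 0.001835 ⇒ Q<K, forward
Step 1:
                    X           C           G           E
  I           0.03773      0.1023       1.132     0.01722
  C          -0.01077     0.01077    0.003589     0.01077
  E           0.02696      0.1131       1.136     0.02799
  solve Keq expr → x = 0.003589; check Q = 0.001835
Then add 0.03811 M of E.
Step 2:
                    X           C           G           E
  I           0.02696      0.1131       1.136      0.0661
  C            0.0153     -0.0153   -0.005099     -0.0153
  E           0.04226     0.09777        1.13      0.0508
  solve Keq expr → x = -0.005099; check Q = 0.001835

Direction: reverse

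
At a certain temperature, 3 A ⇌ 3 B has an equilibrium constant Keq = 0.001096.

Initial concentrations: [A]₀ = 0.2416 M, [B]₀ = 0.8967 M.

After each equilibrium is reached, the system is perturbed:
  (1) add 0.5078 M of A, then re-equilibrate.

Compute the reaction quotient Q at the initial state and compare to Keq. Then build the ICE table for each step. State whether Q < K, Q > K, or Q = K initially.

Q₀ = 51.13; Q > K (proceeds reverse)

Q₀ = 51.13 vs Keq = 0.001096 ⇒ Q>K, reverse
Step 1:
                   A          B
  init        0.2416     0.8967
  Δ           0.7903    -0.7903
  eq           1.032     0.1064
  solve Keq expr → x = -0.2634; check Q = 0.001096
Then add 0.5078 M of A.
Step 2:
                   A          B
  init          1.54     0.1064
  Δ         -0.04746    0.04746
  eq           1.492     0.1539
  solve Keq expr → x = 0.01582; check Q = 0.001096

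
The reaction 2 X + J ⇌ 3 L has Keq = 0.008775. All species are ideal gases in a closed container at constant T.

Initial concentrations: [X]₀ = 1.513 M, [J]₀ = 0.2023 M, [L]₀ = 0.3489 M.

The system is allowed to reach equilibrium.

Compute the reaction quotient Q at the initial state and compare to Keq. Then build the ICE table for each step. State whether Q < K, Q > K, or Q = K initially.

Q₀ = 0.09171; Q > K (proceeds reverse)

Q₀ = 0.09171 vs Keq = 0.008775 ⇒ Q>K, reverse
Step 1:
                   X          J          L
  I            1.513     0.2023     0.3489
  C           0.1116     0.0558    -0.1674
  E            1.625     0.2581     0.1815
  solve Keq expr → x = -0.0558; check Q = 0.008775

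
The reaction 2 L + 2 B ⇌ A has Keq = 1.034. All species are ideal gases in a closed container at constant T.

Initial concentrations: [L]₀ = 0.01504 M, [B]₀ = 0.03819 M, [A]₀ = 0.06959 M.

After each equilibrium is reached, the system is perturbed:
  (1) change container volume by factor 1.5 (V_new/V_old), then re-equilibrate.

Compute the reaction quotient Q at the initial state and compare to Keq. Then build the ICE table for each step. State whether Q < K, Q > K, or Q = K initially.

Q₀ = 2.1094e+05 vs Keq = 1.034 ⇒ Q>K, reverse
Step 1:
                  L         B         A
  Initial   0.01504   0.03819   0.06959
  Change     0.1377    0.1377  -0.06884
  Equil      0.1527    0.1759 7.4607e-04
  solve Keq expr → x = -0.06884; check Q = 1.034
Then change container volume by factor 1.5 (V_new/V_old).
Step 2:
                  L         B         A
  Initial    0.1018    0.1173 4.9738e-04
  Change  6.9245e-04 6.9245e-04 -3.4623e-04
  Equil      0.1025    0.1179 1.5115e-04
  solve Keq expr → x = -3.4623e-04; check Q = 1.034

Q₀ = 2.1094e+05; Q > K (proceeds reverse)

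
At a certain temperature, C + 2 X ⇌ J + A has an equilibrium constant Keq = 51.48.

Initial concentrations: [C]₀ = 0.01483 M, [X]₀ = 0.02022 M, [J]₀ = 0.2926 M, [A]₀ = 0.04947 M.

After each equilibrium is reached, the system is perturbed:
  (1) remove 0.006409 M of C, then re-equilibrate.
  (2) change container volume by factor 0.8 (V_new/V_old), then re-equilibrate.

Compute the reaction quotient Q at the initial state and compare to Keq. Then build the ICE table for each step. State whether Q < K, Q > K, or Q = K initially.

Q₀ = 2387 vs Keq = 51.48 ⇒ Q>K, reverse
Step 1:
                   C          X          J          A
  Initial    0.01483    0.02022     0.2926    0.04947
  Change     0.02161    0.04322   -0.02161   -0.02161
  Equil      0.03644    0.06344      0.271    0.02786
  solve Keq expr → x = -0.02161; check Q = 51.48
Then remove 0.006409 M of C.
Step 2:
                   C          X          J          A
  Initial    0.03003    0.06344      0.271    0.02786
  Change    0.001436   0.002871  -0.001436  -0.001436
  Equil      0.03147    0.06631     0.2696    0.02642
  solve Keq expr → x = -0.001436; check Q = 51.48
Then change container volume by factor 0.8 (V_new/V_old).
Step 3:
                   C          X          J          A
  Initial    0.03933    0.08289     0.3369    0.03303
  Change   -0.002067  -0.004134   0.002067   0.002067
  Equil      0.03727    0.07875      0.339     0.0351
  solve Keq expr → x = 0.002067; check Q = 51.48

Q₀ = 2387; Q > K (proceeds reverse)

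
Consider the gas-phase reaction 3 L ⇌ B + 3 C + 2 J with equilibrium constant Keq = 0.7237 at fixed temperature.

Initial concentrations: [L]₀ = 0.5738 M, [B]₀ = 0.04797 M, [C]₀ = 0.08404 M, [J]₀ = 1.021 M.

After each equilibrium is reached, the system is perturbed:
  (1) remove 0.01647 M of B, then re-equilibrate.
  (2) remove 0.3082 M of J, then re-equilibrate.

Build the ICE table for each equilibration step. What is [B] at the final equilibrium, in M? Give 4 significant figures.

Q₀ = 1.5711e-04 vs Keq = 0.7237 ⇒ Q<K, forward
Step 1:
                    L           B           C           J
  init         0.5738     0.04797     0.08404       1.021
  Δ           -0.3078      0.1026      0.3078      0.2052
  eq            0.266      0.1506      0.3918       1.226
  solve Keq expr → x = 0.1026; check Q = 0.7237
Then remove 0.01647 M of B.
Step 2:
                    L           B           C           J
  init          0.266      0.1341      0.3918       1.226
  Δ         -0.005137    0.001712    0.005137    0.003425
  eq           0.2609      0.1358       0.397        1.23
  solve Keq expr → x = 0.001712; check Q = 0.7237
Then remove 0.3082 M of J.
Step 3:
                    L           B           C           J
  init         0.2609      0.1358       0.397      0.9214
  Δ          -0.02484     0.00828     0.02484     0.01656
  eq            0.236      0.1441      0.4218       0.938
  solve Keq expr → x = 0.00828; check Q = 0.7237

[B]_eq = 0.1441 M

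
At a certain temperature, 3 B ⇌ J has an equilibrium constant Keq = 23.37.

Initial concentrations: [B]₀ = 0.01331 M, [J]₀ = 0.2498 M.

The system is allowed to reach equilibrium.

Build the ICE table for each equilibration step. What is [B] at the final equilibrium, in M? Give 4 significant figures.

Q₀ = 1.0594e+05 vs Keq = 23.37 ⇒ Q>K, reverse
Step 1:
                    B           J
  init        0.01331      0.2498
  Δ            0.1869    -0.06229
  eq           0.2002      0.1875
  solve Keq expr → x = -0.06229; check Q = 23.37

[B]_eq = 0.2002 M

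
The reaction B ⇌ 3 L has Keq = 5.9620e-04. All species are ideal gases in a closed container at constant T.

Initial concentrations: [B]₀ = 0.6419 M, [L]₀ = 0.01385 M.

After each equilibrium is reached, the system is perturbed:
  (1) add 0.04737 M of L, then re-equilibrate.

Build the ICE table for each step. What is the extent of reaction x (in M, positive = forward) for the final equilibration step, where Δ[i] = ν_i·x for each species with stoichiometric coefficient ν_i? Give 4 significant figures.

Q₀ = 4.1389e-06 vs Keq = 5.9620e-04 ⇒ Q<K, forward
Step 1:
                    B           L
  init         0.6419     0.01385
  Δ          -0.01934     0.05802
  eq           0.6226     0.07187
  solve Keq expr → x = 0.01934; check Q = 5.9620e-04
Then add 0.04737 M of L.
Step 2:
                    B           L
  init         0.6226      0.1192
  Δ           0.01559    -0.04677
  eq           0.6382     0.07246
  solve Keq expr → x = -0.01559; check Q = 5.9620e-04

x = -0.01559 M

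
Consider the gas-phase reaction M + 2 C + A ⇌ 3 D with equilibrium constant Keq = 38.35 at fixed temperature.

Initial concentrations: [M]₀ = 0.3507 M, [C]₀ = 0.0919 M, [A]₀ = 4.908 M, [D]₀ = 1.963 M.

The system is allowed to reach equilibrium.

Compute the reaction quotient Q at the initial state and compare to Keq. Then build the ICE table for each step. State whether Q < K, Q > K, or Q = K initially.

Q₀ = 520.3 vs Keq = 38.35 ⇒ Q>K, reverse
Step 1:
                  M         C         A         D
  Initial    0.3507    0.0919     4.908     1.963
  Change    0.07908    0.1582   0.07908   -0.2372
  Equil      0.4298    0.2501     4.987     1.726
  solve Keq expr → x = -0.07908; check Q = 38.35

Q₀ = 520.3; Q > K (proceeds reverse)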